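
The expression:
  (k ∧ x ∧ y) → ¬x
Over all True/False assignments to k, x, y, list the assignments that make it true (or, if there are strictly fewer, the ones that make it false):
is false only for:
  k=True, x=True, y=True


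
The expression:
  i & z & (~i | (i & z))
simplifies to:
i & z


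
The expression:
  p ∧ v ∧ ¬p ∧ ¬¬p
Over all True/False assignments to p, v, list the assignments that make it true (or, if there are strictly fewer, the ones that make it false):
is never true.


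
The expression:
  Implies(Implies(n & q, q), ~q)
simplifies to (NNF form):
~q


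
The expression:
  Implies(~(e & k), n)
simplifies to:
n | (e & k)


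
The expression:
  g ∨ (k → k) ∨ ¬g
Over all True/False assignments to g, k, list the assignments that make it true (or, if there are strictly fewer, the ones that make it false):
is always true.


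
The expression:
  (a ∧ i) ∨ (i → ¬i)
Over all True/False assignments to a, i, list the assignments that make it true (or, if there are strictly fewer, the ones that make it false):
is false only for:
  a=False, i=True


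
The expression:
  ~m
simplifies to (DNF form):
~m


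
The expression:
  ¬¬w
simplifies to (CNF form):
w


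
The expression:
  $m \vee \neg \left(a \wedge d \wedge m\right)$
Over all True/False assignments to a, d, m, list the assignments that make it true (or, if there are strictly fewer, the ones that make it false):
is always true.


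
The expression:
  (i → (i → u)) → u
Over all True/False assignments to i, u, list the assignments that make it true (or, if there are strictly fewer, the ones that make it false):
is false only for:
  i=False, u=False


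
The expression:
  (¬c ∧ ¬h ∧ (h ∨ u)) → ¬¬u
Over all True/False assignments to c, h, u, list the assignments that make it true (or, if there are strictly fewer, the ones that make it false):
is always true.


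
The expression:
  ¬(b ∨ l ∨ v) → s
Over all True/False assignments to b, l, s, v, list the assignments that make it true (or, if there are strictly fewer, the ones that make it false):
is false only for:
  b=False, l=False, s=False, v=False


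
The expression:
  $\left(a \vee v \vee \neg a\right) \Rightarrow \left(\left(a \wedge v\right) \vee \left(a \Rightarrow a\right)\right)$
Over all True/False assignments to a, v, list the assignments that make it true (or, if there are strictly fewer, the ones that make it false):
is always true.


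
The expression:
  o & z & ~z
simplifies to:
False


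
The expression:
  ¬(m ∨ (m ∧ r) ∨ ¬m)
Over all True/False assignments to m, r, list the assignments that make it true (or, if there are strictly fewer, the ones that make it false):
is never true.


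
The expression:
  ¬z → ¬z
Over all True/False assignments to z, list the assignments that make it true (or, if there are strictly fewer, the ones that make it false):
is always true.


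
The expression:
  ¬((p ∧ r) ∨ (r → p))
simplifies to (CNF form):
r ∧ ¬p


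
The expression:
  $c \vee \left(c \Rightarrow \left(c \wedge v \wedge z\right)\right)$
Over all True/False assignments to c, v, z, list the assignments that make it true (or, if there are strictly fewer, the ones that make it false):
is always true.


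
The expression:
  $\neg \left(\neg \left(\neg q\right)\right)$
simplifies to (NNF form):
$\neg q$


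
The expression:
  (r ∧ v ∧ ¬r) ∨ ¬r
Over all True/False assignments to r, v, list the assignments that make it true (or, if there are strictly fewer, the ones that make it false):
is true only for:
  r=False, v=False;
  r=False, v=True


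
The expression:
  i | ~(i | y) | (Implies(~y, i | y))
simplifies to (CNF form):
True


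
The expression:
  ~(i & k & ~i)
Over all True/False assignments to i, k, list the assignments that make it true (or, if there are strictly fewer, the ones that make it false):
is always true.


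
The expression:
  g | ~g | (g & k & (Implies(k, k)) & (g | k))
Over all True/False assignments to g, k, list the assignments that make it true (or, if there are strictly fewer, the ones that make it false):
is always true.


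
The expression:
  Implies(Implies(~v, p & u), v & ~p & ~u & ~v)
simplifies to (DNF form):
(~p & ~v) | (~u & ~v)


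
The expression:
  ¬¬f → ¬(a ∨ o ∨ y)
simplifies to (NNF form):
(¬a ∧ ¬o ∧ ¬y) ∨ ¬f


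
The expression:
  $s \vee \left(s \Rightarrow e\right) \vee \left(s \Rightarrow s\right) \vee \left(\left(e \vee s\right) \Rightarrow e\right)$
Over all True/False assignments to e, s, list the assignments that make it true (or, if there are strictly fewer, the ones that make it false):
is always true.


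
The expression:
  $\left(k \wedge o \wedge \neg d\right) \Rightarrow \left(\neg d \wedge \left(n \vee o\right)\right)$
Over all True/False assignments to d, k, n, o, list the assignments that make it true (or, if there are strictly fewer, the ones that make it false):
is always true.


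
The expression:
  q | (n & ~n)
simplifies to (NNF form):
q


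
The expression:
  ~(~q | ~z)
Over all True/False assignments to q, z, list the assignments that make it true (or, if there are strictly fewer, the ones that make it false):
is true only for:
  q=True, z=True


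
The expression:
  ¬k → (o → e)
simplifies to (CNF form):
e ∨ k ∨ ¬o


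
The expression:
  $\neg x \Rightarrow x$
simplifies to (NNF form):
$x$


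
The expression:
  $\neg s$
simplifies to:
$\neg s$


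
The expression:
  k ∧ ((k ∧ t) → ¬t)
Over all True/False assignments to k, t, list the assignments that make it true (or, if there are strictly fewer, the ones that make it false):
is true only for:
  k=True, t=False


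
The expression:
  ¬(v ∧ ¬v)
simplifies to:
True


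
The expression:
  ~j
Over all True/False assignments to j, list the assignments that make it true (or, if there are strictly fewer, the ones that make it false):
is true only for:
  j=False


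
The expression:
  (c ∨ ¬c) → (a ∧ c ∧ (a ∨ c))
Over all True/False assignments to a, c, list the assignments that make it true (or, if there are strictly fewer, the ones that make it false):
is true only for:
  a=True, c=True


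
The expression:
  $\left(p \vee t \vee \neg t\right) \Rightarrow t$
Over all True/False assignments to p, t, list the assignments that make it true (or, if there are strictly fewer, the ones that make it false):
is true only for:
  p=False, t=True;
  p=True, t=True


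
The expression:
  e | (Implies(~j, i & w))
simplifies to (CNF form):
(e | i | j) & (e | j | w)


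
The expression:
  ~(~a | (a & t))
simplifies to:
a & ~t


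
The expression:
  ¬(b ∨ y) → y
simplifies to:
b ∨ y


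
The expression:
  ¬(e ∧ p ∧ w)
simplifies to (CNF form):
¬e ∨ ¬p ∨ ¬w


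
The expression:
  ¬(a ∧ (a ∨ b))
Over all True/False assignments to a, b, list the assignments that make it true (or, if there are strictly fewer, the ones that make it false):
is true only for:
  a=False, b=False;
  a=False, b=True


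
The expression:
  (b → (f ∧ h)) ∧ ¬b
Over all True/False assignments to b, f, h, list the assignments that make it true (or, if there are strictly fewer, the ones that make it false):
is true only for:
  b=False, f=False, h=False;
  b=False, f=False, h=True;
  b=False, f=True, h=False;
  b=False, f=True, h=True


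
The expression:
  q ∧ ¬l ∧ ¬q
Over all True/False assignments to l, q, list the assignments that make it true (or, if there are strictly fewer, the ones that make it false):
is never true.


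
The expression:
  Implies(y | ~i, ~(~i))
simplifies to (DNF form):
i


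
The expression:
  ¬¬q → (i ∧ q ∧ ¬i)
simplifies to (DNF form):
¬q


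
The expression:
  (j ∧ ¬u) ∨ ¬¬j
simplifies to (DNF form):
j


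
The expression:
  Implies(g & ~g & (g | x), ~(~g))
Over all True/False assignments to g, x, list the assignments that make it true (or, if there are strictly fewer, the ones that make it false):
is always true.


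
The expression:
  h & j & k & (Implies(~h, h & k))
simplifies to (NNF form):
h & j & k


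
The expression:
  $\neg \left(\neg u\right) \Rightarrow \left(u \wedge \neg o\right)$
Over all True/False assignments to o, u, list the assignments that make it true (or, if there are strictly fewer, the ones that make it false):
is false only for:
  o=True, u=True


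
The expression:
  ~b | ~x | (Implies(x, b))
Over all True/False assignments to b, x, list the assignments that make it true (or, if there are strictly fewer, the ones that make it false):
is always true.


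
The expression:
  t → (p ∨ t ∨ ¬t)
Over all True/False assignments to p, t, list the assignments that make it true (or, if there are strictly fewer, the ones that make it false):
is always true.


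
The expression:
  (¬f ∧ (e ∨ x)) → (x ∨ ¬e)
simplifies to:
f ∨ x ∨ ¬e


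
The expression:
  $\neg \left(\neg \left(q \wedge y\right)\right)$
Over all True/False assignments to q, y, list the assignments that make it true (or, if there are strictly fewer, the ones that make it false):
is true only for:
  q=True, y=True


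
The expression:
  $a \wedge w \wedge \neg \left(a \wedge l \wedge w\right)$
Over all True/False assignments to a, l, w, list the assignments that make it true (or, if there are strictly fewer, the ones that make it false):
is true only for:
  a=True, l=False, w=True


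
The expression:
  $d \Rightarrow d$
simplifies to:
$\text{True}$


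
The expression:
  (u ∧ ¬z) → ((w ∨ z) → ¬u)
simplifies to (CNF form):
z ∨ ¬u ∨ ¬w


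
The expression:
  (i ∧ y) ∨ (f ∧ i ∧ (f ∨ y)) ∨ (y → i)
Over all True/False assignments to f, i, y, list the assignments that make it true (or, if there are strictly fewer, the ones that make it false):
is false only for:
  f=False, i=False, y=True;
  f=True, i=False, y=True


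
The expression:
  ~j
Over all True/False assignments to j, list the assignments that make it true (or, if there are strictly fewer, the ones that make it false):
is true only for:
  j=False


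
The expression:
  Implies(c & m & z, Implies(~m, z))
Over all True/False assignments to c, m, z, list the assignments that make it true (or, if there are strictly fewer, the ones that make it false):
is always true.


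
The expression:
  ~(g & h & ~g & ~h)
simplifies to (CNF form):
True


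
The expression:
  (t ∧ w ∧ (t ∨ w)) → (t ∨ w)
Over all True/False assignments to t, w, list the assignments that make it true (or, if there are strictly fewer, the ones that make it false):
is always true.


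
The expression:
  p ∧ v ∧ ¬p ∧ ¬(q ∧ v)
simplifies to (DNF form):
False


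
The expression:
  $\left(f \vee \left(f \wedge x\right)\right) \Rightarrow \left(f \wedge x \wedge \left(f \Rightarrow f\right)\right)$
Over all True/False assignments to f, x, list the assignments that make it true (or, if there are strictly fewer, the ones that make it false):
is false only for:
  f=True, x=False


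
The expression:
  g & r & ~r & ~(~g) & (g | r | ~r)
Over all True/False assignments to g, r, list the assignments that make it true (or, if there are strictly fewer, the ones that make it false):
is never true.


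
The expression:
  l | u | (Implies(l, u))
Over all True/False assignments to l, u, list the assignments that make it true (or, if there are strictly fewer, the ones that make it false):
is always true.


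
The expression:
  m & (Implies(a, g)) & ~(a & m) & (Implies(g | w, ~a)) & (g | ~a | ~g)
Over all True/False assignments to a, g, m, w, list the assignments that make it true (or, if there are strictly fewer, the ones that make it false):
is true only for:
  a=False, g=False, m=True, w=False;
  a=False, g=False, m=True, w=True;
  a=False, g=True, m=True, w=False;
  a=False, g=True, m=True, w=True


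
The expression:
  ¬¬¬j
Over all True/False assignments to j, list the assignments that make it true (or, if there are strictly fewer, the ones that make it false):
is true only for:
  j=False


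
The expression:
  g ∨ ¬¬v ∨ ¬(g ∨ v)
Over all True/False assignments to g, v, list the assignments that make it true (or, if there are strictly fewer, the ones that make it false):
is always true.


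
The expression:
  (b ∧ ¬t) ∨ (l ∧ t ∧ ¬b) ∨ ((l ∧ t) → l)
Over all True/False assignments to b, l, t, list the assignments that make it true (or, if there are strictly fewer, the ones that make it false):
is always true.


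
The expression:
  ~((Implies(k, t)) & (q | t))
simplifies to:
~t & (k | ~q)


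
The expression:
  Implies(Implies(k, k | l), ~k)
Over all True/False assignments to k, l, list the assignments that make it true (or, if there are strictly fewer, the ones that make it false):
is true only for:
  k=False, l=False;
  k=False, l=True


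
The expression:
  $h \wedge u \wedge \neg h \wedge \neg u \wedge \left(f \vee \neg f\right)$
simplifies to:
$\text{False}$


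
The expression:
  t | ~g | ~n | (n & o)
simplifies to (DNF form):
o | t | ~g | ~n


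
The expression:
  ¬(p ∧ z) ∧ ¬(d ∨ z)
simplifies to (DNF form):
¬d ∧ ¬z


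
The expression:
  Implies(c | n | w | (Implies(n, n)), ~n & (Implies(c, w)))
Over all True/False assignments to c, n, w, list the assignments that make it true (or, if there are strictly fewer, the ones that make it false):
is true only for:
  c=False, n=False, w=False;
  c=False, n=False, w=True;
  c=True, n=False, w=True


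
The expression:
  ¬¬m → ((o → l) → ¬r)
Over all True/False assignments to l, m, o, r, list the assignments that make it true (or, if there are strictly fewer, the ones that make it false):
is false only for:
  l=False, m=True, o=False, r=True;
  l=True, m=True, o=False, r=True;
  l=True, m=True, o=True, r=True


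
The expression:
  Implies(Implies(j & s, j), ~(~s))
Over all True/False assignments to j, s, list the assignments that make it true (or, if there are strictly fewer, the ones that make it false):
is true only for:
  j=False, s=True;
  j=True, s=True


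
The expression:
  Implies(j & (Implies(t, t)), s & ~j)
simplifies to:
~j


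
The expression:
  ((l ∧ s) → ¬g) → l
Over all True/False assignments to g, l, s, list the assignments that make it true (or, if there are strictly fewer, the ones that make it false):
is true only for:
  g=False, l=True, s=False;
  g=False, l=True, s=True;
  g=True, l=True, s=False;
  g=True, l=True, s=True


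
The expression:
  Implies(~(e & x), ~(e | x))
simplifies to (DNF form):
(e & x) | (~e & ~x)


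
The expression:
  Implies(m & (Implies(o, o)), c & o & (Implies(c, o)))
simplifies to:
~m | (c & o)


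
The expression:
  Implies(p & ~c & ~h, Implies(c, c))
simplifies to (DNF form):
True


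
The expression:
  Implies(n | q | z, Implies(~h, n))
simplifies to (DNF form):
h | n | (~q & ~z)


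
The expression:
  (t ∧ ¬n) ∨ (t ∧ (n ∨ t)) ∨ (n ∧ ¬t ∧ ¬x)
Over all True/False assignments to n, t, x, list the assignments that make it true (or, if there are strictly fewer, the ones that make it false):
is false only for:
  n=False, t=False, x=False;
  n=False, t=False, x=True;
  n=True, t=False, x=True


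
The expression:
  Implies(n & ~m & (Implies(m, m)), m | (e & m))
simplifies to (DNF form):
m | ~n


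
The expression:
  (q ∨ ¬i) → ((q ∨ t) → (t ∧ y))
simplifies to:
(i ∧ ¬q) ∨ (t ∧ y) ∨ (¬q ∧ ¬t)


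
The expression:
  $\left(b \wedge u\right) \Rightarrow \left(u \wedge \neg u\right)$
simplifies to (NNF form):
$\neg b \vee \neg u$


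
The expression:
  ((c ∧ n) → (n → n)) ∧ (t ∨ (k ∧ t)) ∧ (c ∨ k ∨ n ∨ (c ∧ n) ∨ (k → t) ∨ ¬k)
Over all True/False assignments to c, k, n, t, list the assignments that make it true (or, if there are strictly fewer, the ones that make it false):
is true only for:
  c=False, k=False, n=False, t=True;
  c=False, k=False, n=True, t=True;
  c=False, k=True, n=False, t=True;
  c=False, k=True, n=True, t=True;
  c=True, k=False, n=False, t=True;
  c=True, k=False, n=True, t=True;
  c=True, k=True, n=False, t=True;
  c=True, k=True, n=True, t=True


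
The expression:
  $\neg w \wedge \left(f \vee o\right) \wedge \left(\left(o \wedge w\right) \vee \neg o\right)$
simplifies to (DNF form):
$f \wedge \neg o \wedge \neg w$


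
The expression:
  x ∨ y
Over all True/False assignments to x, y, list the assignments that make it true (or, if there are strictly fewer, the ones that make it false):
is false only for:
  x=False, y=False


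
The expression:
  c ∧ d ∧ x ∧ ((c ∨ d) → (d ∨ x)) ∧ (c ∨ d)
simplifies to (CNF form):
c ∧ d ∧ x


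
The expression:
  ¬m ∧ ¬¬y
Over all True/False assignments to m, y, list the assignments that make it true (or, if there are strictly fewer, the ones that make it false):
is true only for:
  m=False, y=True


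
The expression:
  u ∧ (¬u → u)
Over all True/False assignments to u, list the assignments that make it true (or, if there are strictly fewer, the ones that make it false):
is true only for:
  u=True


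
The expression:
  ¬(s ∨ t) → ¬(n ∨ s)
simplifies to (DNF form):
s ∨ t ∨ ¬n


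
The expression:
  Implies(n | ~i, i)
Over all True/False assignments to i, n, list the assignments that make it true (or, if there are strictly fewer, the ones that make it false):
is true only for:
  i=True, n=False;
  i=True, n=True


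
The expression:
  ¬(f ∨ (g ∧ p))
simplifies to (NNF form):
¬f ∧ (¬g ∨ ¬p)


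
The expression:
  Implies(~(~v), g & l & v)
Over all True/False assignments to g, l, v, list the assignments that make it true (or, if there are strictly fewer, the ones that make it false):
is false only for:
  g=False, l=False, v=True;
  g=False, l=True, v=True;
  g=True, l=False, v=True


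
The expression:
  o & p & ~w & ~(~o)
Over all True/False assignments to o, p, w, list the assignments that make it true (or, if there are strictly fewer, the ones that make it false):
is true only for:
  o=True, p=True, w=False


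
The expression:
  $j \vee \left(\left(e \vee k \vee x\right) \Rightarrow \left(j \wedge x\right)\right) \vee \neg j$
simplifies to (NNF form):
$\text{True}$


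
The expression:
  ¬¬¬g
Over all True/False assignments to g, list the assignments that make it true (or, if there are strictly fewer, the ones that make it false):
is true only for:
  g=False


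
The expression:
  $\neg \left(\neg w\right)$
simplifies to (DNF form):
$w$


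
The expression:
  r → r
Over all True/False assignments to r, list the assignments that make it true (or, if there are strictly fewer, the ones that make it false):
is always true.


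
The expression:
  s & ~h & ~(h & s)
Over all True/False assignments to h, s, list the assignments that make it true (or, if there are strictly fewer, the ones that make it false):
is true only for:
  h=False, s=True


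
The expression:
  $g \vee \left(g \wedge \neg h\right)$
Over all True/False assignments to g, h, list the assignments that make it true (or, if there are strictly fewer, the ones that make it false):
is true only for:
  g=True, h=False;
  g=True, h=True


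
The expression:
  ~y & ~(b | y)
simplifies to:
~b & ~y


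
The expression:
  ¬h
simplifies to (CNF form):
¬h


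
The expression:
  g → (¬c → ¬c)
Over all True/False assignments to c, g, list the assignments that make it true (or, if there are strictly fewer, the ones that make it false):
is always true.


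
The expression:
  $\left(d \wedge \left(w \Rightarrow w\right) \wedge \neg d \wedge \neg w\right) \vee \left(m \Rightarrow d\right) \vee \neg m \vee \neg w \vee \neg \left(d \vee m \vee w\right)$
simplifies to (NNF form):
$d \vee \neg m \vee \neg w$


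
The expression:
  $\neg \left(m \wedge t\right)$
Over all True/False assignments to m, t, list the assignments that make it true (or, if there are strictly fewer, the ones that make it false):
is false only for:
  m=True, t=True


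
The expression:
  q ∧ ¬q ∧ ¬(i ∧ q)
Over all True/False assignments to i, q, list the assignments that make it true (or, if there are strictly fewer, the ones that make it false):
is never true.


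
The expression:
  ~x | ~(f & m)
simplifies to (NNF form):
~f | ~m | ~x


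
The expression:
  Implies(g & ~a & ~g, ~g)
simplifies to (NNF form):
True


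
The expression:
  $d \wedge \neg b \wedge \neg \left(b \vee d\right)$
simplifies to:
$\text{False}$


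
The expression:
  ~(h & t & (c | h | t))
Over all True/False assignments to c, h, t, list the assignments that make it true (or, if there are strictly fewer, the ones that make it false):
is false only for:
  c=False, h=True, t=True;
  c=True, h=True, t=True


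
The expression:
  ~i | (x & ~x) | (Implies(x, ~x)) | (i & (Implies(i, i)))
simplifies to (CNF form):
True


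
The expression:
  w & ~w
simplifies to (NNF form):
False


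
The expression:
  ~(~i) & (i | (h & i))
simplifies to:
i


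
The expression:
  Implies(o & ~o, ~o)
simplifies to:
True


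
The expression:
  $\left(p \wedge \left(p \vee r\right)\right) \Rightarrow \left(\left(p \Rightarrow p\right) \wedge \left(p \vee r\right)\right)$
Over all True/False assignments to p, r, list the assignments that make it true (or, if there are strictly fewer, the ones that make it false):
is always true.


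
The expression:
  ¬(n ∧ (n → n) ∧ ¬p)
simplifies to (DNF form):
p ∨ ¬n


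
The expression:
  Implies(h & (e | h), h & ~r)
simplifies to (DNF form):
~h | ~r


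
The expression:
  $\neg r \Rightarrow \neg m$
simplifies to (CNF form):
$r \vee \neg m$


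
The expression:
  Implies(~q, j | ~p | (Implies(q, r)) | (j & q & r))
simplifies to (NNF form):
True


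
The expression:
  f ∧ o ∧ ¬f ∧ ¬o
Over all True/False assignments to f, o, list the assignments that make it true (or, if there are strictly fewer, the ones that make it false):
is never true.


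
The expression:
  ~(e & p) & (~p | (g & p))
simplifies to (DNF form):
~p | (g & ~e)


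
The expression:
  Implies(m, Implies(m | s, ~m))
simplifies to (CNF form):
~m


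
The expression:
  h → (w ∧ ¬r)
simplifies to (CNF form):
(w ∨ ¬h) ∧ (¬h ∨ ¬r)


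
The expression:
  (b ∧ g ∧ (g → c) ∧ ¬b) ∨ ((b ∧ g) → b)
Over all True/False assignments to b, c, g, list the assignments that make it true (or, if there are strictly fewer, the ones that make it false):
is always true.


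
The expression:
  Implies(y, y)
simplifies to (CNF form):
True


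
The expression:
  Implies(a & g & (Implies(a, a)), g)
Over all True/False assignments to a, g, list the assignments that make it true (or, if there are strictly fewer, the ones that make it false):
is always true.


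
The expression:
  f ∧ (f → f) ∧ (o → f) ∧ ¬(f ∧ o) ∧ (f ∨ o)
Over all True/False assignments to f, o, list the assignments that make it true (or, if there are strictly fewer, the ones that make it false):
is true only for:
  f=True, o=False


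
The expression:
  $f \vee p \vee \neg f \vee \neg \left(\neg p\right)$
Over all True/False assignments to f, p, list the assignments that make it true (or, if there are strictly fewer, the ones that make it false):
is always true.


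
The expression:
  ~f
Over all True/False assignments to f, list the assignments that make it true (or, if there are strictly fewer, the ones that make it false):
is true only for:
  f=False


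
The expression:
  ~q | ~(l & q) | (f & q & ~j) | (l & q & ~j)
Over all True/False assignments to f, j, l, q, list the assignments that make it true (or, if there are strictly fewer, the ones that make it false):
is false only for:
  f=False, j=True, l=True, q=True;
  f=True, j=True, l=True, q=True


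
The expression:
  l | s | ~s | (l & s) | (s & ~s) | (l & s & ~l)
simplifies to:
True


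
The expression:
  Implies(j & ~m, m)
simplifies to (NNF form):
m | ~j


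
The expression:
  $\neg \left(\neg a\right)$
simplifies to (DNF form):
$a$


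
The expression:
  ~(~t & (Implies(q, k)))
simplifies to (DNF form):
t | (q & ~k)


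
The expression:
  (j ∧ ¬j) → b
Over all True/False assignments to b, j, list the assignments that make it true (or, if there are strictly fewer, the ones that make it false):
is always true.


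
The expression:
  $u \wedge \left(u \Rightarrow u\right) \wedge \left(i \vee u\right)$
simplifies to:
$u$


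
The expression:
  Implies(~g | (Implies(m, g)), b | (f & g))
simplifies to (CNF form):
(b | f) & (b | g)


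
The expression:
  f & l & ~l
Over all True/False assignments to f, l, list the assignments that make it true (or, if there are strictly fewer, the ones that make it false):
is never true.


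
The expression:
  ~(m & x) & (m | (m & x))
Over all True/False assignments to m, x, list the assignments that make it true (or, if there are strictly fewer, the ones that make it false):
is true only for:
  m=True, x=False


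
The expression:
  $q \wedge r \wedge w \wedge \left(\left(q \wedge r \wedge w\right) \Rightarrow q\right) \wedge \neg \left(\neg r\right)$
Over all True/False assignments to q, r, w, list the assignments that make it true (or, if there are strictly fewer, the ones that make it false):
is true only for:
  q=True, r=True, w=True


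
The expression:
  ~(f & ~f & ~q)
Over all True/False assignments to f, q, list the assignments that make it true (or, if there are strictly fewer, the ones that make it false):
is always true.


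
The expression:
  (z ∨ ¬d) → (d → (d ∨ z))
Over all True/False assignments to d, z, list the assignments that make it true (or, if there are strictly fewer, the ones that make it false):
is always true.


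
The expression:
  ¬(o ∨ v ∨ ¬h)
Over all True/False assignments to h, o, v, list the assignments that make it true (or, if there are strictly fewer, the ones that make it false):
is true only for:
  h=True, o=False, v=False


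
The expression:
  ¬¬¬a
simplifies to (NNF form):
¬a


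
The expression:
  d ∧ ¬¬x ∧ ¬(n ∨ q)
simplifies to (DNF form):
d ∧ x ∧ ¬n ∧ ¬q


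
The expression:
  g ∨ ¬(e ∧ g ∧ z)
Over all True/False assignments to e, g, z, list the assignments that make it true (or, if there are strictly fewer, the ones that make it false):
is always true.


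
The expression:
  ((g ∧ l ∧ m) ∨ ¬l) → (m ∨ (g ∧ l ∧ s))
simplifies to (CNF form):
l ∨ m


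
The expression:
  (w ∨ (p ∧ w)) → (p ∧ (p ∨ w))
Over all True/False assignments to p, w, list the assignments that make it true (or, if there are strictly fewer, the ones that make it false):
is false only for:
  p=False, w=True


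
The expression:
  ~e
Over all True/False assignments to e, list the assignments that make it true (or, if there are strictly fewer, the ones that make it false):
is true only for:
  e=False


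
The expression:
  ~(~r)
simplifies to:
r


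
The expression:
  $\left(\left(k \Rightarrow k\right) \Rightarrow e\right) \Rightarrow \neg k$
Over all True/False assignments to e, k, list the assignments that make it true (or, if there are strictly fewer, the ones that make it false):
is false only for:
  e=True, k=True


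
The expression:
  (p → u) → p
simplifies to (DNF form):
p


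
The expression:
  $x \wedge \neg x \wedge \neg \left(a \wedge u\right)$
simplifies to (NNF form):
$\text{False}$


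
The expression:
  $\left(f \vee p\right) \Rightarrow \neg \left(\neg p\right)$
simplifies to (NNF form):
$p \vee \neg f$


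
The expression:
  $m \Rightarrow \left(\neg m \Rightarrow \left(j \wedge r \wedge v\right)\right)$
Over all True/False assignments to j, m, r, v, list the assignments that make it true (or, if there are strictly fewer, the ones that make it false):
is always true.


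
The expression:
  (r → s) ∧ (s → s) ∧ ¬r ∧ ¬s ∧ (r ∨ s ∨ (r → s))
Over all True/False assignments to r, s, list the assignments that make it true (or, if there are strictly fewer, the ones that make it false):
is true only for:
  r=False, s=False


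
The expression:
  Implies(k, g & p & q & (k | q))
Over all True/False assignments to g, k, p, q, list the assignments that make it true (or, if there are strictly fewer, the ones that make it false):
is false only for:
  g=False, k=True, p=False, q=False;
  g=False, k=True, p=False, q=True;
  g=False, k=True, p=True, q=False;
  g=False, k=True, p=True, q=True;
  g=True, k=True, p=False, q=False;
  g=True, k=True, p=False, q=True;
  g=True, k=True, p=True, q=False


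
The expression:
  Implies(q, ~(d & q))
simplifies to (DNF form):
~d | ~q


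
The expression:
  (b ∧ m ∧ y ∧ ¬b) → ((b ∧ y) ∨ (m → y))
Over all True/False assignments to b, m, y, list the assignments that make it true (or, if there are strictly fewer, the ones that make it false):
is always true.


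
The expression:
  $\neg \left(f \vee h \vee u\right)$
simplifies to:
$\neg f \wedge \neg h \wedge \neg u$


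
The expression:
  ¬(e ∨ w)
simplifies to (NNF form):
¬e ∧ ¬w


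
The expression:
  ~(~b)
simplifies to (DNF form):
b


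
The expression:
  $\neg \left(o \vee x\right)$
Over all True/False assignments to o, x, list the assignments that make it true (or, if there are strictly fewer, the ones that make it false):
is true only for:
  o=False, x=False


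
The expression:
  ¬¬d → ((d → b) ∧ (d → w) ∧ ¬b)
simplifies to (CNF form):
¬d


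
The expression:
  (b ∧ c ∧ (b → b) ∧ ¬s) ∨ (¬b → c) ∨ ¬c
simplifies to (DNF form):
True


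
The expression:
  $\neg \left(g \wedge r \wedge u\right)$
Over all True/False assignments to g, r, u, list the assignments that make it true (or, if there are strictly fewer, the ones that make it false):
is false only for:
  g=True, r=True, u=True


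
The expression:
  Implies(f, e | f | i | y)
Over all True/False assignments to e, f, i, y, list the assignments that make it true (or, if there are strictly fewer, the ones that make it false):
is always true.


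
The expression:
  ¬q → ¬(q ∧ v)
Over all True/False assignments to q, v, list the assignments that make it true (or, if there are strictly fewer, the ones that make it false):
is always true.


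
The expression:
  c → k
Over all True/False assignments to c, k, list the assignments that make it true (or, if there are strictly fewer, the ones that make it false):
is false only for:
  c=True, k=False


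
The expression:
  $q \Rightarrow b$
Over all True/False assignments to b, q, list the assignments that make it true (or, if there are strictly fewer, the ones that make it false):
is false only for:
  b=False, q=True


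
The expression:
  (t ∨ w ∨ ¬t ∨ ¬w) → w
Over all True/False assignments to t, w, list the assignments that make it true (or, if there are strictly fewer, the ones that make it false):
is true only for:
  t=False, w=True;
  t=True, w=True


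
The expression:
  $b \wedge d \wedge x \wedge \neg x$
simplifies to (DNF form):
$\text{False}$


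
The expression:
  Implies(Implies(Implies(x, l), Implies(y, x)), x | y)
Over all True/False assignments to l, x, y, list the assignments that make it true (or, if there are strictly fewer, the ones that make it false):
is false only for:
  l=False, x=False, y=False;
  l=True, x=False, y=False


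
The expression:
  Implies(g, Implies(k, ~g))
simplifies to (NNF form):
~g | ~k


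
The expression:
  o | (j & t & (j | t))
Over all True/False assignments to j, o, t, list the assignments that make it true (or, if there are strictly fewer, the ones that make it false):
is false only for:
  j=False, o=False, t=False;
  j=False, o=False, t=True;
  j=True, o=False, t=False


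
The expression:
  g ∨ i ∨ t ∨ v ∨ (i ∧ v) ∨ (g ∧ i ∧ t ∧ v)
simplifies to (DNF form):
g ∨ i ∨ t ∨ v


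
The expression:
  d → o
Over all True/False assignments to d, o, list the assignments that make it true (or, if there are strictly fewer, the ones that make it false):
is false only for:
  d=True, o=False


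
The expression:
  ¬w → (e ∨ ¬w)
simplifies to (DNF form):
True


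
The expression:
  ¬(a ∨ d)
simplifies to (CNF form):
¬a ∧ ¬d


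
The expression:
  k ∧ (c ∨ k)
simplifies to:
k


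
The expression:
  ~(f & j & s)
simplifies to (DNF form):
~f | ~j | ~s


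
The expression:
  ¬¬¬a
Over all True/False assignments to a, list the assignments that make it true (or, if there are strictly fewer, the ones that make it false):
is true only for:
  a=False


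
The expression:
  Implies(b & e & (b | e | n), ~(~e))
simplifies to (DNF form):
True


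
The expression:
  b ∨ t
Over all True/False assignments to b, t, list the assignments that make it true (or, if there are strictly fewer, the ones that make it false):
is false only for:
  b=False, t=False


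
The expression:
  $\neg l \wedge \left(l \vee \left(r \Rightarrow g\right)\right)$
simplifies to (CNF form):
$\neg l \wedge \left(g \vee \neg r\right)$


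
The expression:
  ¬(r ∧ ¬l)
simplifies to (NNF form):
l ∨ ¬r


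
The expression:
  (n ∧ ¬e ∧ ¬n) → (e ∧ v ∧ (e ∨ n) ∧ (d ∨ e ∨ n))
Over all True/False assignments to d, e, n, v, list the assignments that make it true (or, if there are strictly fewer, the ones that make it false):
is always true.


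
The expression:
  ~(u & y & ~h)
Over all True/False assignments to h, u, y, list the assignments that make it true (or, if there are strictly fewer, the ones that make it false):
is false only for:
  h=False, u=True, y=True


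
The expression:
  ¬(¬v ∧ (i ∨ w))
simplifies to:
v ∨ (¬i ∧ ¬w)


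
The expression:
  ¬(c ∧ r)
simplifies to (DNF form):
¬c ∨ ¬r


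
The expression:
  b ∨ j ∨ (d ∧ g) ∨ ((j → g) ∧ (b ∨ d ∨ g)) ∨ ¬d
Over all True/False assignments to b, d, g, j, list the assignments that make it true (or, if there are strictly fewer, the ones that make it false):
is always true.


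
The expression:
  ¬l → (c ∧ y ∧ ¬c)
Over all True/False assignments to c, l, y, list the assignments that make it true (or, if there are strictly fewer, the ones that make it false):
is true only for:
  c=False, l=True, y=False;
  c=False, l=True, y=True;
  c=True, l=True, y=False;
  c=True, l=True, y=True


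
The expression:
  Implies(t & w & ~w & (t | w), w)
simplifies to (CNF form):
True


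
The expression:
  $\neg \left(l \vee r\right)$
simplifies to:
$\neg l \wedge \neg r$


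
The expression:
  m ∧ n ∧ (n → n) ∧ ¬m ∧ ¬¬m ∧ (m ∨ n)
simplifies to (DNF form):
False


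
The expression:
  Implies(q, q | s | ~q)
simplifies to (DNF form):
True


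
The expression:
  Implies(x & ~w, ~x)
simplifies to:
w | ~x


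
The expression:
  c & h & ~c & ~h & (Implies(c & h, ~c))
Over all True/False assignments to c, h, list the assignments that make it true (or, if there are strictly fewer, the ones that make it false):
is never true.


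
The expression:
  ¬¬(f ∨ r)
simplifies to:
f ∨ r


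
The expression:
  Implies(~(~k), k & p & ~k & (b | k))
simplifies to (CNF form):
~k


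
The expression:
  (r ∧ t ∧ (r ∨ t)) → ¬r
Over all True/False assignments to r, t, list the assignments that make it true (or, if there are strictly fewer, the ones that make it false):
is false only for:
  r=True, t=True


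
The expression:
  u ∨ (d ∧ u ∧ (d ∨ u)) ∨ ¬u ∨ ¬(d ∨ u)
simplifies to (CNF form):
True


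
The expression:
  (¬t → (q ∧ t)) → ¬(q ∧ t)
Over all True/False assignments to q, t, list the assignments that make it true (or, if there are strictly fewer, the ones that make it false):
is false only for:
  q=True, t=True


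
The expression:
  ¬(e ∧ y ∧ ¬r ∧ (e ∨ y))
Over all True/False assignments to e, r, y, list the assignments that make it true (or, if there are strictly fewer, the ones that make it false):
is false only for:
  e=True, r=False, y=True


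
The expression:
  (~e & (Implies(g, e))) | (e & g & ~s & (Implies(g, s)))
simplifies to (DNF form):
~e & ~g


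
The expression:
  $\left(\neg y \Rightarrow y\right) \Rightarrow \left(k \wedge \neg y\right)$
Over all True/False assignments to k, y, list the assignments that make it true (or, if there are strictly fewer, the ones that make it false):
is true only for:
  k=False, y=False;
  k=True, y=False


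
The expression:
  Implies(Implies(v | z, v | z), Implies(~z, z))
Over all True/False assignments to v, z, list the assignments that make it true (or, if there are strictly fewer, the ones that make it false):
is true only for:
  v=False, z=True;
  v=True, z=True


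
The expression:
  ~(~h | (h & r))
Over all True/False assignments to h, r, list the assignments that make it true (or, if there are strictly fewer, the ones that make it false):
is true only for:
  h=True, r=False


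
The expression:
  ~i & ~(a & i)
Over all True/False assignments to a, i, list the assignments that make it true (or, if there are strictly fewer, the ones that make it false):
is true only for:
  a=False, i=False;
  a=True, i=False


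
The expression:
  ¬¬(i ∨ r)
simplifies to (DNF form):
i ∨ r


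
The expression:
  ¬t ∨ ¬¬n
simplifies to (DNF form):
n ∨ ¬t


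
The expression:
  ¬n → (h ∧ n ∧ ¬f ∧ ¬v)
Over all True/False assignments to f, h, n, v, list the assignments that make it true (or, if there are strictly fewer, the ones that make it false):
is true only for:
  f=False, h=False, n=True, v=False;
  f=False, h=False, n=True, v=True;
  f=False, h=True, n=True, v=False;
  f=False, h=True, n=True, v=True;
  f=True, h=False, n=True, v=False;
  f=True, h=False, n=True, v=True;
  f=True, h=True, n=True, v=False;
  f=True, h=True, n=True, v=True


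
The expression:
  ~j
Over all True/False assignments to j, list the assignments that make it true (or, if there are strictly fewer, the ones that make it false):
is true only for:
  j=False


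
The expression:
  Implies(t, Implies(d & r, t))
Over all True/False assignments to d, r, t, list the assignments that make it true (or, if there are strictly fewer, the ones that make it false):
is always true.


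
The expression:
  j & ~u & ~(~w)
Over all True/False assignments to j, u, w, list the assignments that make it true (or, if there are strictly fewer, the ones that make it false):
is true only for:
  j=True, u=False, w=True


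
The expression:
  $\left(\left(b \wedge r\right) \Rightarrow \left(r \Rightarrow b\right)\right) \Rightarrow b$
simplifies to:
$b$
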